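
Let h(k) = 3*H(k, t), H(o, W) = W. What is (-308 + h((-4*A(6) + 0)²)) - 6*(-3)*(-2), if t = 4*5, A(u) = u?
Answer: -284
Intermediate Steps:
t = 20
h(k) = 60 (h(k) = 3*20 = 60)
(-308 + h((-4*A(6) + 0)²)) - 6*(-3)*(-2) = (-308 + 60) - 6*(-3)*(-2) = -248 + 18*(-2) = -248 - 36 = -284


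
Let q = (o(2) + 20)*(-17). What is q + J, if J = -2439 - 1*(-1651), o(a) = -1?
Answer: -1111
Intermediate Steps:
q = -323 (q = (-1 + 20)*(-17) = 19*(-17) = -323)
J = -788 (J = -2439 + 1651 = -788)
q + J = -323 - 788 = -1111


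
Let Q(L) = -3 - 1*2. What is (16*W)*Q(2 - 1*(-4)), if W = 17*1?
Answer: -1360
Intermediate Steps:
W = 17
Q(L) = -5 (Q(L) = -3 - 2 = -5)
(16*W)*Q(2 - 1*(-4)) = (16*17)*(-5) = 272*(-5) = -1360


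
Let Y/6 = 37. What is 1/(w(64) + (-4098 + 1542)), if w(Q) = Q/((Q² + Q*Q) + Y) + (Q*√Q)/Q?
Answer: -4207/10719404 ≈ -0.00039247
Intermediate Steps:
Y = 222 (Y = 6*37 = 222)
w(Q) = √Q + Q/(222 + 2*Q²) (w(Q) = Q/((Q² + Q*Q) + 222) + (Q*√Q)/Q = Q/((Q² + Q²) + 222) + Q^(3/2)/Q = Q/(2*Q² + 222) + √Q = Q/(222 + 2*Q²) + √Q = √Q + Q/(222 + 2*Q²))
1/(w(64) + (-4098 + 1542)) = 1/((64^(5/2) + (½)*64 + 111*√64)/(111 + 64²) + (-4098 + 1542)) = 1/((32768 + 32 + 111*8)/(111 + 4096) - 2556) = 1/((32768 + 32 + 888)/4207 - 2556) = 1/((1/4207)*33688 - 2556) = 1/(33688/4207 - 2556) = 1/(-10719404/4207) = -4207/10719404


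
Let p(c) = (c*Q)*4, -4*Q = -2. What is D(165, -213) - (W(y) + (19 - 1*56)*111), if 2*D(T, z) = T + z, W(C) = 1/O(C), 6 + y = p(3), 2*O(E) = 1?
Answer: 4081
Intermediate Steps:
Q = 1/2 (Q = -1/4*(-2) = 1/2 ≈ 0.50000)
O(E) = 1/2 (O(E) = (1/2)*1 = 1/2)
p(c) = 2*c (p(c) = (c*(1/2))*4 = (c/2)*4 = 2*c)
y = 0 (y = -6 + 2*3 = -6 + 6 = 0)
W(C) = 2 (W(C) = 1/(1/2) = 2)
D(T, z) = T/2 + z/2 (D(T, z) = (T + z)/2 = T/2 + z/2)
D(165, -213) - (W(y) + (19 - 1*56)*111) = ((1/2)*165 + (1/2)*(-213)) - (2 + (19 - 1*56)*111) = (165/2 - 213/2) - (2 + (19 - 56)*111) = -24 - (2 - 37*111) = -24 - (2 - 4107) = -24 - 1*(-4105) = -24 + 4105 = 4081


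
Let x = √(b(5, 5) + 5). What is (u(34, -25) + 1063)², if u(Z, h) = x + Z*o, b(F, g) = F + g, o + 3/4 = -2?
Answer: 3759781/4 + 1939*√15 ≈ 9.4746e+5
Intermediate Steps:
o = -11/4 (o = -¾ - 2 = -11/4 ≈ -2.7500)
x = √15 (x = √((5 + 5) + 5) = √(10 + 5) = √15 ≈ 3.8730)
u(Z, h) = √15 - 11*Z/4 (u(Z, h) = √15 + Z*(-11/4) = √15 - 11*Z/4)
(u(34, -25) + 1063)² = ((√15 - 11/4*34) + 1063)² = ((√15 - 187/2) + 1063)² = ((-187/2 + √15) + 1063)² = (1939/2 + √15)²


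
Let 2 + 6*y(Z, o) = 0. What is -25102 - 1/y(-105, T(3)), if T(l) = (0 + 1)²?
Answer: -25099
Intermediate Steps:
T(l) = 1 (T(l) = 1² = 1)
y(Z, o) = -⅓ (y(Z, o) = -⅓ + (⅙)*0 = -⅓ + 0 = -⅓)
-25102 - 1/y(-105, T(3)) = -25102 - 1/(-⅓) = -25102 - 1*(-3) = -25102 + 3 = -25099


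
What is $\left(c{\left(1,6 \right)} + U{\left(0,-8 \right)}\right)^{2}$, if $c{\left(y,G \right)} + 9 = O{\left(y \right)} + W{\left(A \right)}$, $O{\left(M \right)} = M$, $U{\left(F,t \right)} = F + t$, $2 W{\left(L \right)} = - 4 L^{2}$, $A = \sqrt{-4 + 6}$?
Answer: $400$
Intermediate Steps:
$A = \sqrt{2} \approx 1.4142$
$W{\left(L \right)} = - 2 L^{2}$ ($W{\left(L \right)} = \frac{\left(-4\right) L^{2}}{2} = - 2 L^{2}$)
$c{\left(y,G \right)} = -13 + y$ ($c{\left(y,G \right)} = -9 + \left(y - 2 \left(\sqrt{2}\right)^{2}\right) = -9 + \left(y - 4\right) = -9 + \left(-4 + y\right) = -13 + y$)
$\left(c{\left(1,6 \right)} + U{\left(0,-8 \right)}\right)^{2} = \left(\left(-13 + 1\right) + \left(0 - 8\right)\right)^{2} = \left(-12 - 8\right)^{2} = \left(-20\right)^{2} = 400$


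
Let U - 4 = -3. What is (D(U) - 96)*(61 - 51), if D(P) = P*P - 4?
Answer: -990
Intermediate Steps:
U = 1 (U = 4 - 3 = 1)
D(P) = -4 + P² (D(P) = P² - 4 = -4 + P²)
(D(U) - 96)*(61 - 51) = ((-4 + 1²) - 96)*(61 - 51) = ((-4 + 1) - 96)*10 = (-3 - 96)*10 = -99*10 = -990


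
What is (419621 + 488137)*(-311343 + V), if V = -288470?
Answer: -544485049254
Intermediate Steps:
(419621 + 488137)*(-311343 + V) = (419621 + 488137)*(-311343 - 288470) = 907758*(-599813) = -544485049254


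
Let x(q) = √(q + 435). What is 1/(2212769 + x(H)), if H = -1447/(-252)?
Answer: 557617788/1233879355023905 - 6*√777469/1233879355023905 ≈ 4.5192e-7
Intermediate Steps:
H = 1447/252 (H = -1447*(-1/252) = 1447/252 ≈ 5.7421)
x(q) = √(435 + q)
1/(2212769 + x(H)) = 1/(2212769 + √(435 + 1447/252)) = 1/(2212769 + √(111067/252)) = 1/(2212769 + √777469/42)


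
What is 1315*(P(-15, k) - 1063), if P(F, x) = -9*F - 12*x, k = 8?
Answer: -1346560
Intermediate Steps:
P(F, x) = -12*x - 9*F
1315*(P(-15, k) - 1063) = 1315*((-12*8 - 9*(-15)) - 1063) = 1315*((-96 + 135) - 1063) = 1315*(39 - 1063) = 1315*(-1024) = -1346560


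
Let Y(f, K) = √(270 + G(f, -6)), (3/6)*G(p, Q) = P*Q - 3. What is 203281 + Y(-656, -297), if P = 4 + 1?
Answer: 203281 + 2*√51 ≈ 2.0330e+5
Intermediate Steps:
P = 5
G(p, Q) = -6 + 10*Q (G(p, Q) = 2*(5*Q - 3) = 2*(-3 + 5*Q) = -6 + 10*Q)
Y(f, K) = 2*√51 (Y(f, K) = √(270 + (-6 + 10*(-6))) = √(270 + (-6 - 60)) = √(270 - 66) = √204 = 2*√51)
203281 + Y(-656, -297) = 203281 + 2*√51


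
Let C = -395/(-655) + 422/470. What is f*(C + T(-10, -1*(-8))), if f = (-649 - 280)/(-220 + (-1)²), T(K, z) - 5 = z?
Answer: 414715819/6741915 ≈ 61.513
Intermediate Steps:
T(K, z) = 5 + z
f = 929/219 (f = -929/(-220 + 1) = -929/(-219) = -929*(-1/219) = 929/219 ≈ 4.2420)
C = 46206/30785 (C = -395*(-1/655) + 422*(1/470) = 79/131 + 211/235 = 46206/30785 ≈ 1.5009)
f*(C + T(-10, -1*(-8))) = 929*(46206/30785 + (5 - 1*(-8)))/219 = 929*(46206/30785 + (5 + 8))/219 = 929*(46206/30785 + 13)/219 = (929/219)*(446411/30785) = 414715819/6741915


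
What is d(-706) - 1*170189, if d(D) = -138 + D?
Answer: -171033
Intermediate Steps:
d(-706) - 1*170189 = (-138 - 706) - 1*170189 = -844 - 170189 = -171033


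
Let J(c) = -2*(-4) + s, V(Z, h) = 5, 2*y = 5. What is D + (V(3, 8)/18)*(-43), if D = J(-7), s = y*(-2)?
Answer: -161/18 ≈ -8.9444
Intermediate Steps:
y = 5/2 (y = (1/2)*5 = 5/2 ≈ 2.5000)
s = -5 (s = (5/2)*(-2) = -5)
J(c) = 3 (J(c) = -2*(-4) - 5 = 8 - 5 = 3)
D = 3
D + (V(3, 8)/18)*(-43) = 3 + (5/18)*(-43) = 3 - 215/18 = -161/18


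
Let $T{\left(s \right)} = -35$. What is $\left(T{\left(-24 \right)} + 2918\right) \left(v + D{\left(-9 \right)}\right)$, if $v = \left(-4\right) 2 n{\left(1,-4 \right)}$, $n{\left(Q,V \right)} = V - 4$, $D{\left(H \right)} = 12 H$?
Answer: $-126852$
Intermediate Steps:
$n{\left(Q,V \right)} = -4 + V$
$v = 64$ ($v = \left(-4\right) 2 \left(-4 - 4\right) = \left(-8\right) \left(-8\right) = 64$)
$\left(T{\left(-24 \right)} + 2918\right) \left(v + D{\left(-9 \right)}\right) = \left(-35 + 2918\right) \left(64 + 12 \left(-9\right)\right) = 2883 \left(64 - 108\right) = 2883 \left(-44\right) = -126852$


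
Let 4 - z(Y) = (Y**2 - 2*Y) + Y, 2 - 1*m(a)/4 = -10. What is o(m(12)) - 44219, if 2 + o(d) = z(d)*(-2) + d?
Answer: -39669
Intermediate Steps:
m(a) = 48 (m(a) = 8 - 4*(-10) = 8 + 40 = 48)
z(Y) = 4 + Y - Y**2 (z(Y) = 4 - ((Y**2 - 2*Y) + Y) = 4 - (Y**2 - Y) = 4 + (Y - Y**2) = 4 + Y - Y**2)
o(d) = -10 - d + 2*d**2 (o(d) = -2 + ((4 + d - d**2)*(-2) + d) = -2 + ((-8 - 2*d + 2*d**2) + d) = -2 + (-8 - d + 2*d**2) = -10 - d + 2*d**2)
o(m(12)) - 44219 = (-10 - 1*48 + 2*48**2) - 44219 = (-10 - 48 + 2*2304) - 44219 = (-10 - 48 + 4608) - 44219 = 4550 - 44219 = -39669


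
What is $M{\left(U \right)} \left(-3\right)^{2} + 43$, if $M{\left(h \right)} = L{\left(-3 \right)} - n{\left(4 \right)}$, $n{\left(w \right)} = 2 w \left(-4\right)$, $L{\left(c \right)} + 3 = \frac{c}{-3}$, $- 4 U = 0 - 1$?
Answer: $313$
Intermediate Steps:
$U = \frac{1}{4}$ ($U = - \frac{0 - 1}{4} = \left(- \frac{1}{4}\right) \left(-1\right) = \frac{1}{4} \approx 0.25$)
$L{\left(c \right)} = -3 - \frac{c}{3}$ ($L{\left(c \right)} = -3 + \frac{c}{-3} = -3 + c \left(- \frac{1}{3}\right) = -3 - \frac{c}{3}$)
$n{\left(w \right)} = - 8 w$
$M{\left(h \right)} = 30$ ($M{\left(h \right)} = \left(-3 - -1\right) - \left(-8\right) 4 = \left(-3 + 1\right) - -32 = -2 + 32 = 30$)
$M{\left(U \right)} \left(-3\right)^{2} + 43 = 30 \left(-3\right)^{2} + 43 = 30 \cdot 9 + 43 = 270 + 43 = 313$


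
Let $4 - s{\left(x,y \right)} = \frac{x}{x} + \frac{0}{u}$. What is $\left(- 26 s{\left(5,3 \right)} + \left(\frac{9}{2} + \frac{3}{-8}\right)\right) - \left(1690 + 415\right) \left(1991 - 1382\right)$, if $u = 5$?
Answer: $- \frac{10256151}{8} \approx -1.282 \cdot 10^{6}$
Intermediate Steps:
$s{\left(x,y \right)} = 3$ ($s{\left(x,y \right)} = 4 - \left(\frac{x}{x} + \frac{0}{5}\right) = 4 - \left(1 + 0 \cdot \frac{1}{5}\right) = 4 - \left(1 + 0\right) = 4 - 1 = 3$)
$\left(- 26 s{\left(5,3 \right)} + \left(\frac{9}{2} + \frac{3}{-8}\right)\right) - \left(1690 + 415\right) \left(1991 - 1382\right) = \left(\left(-26\right) 3 + \left(\frac{9}{2} + \frac{3}{-8}\right)\right) - \left(1690 + 415\right) \left(1991 - 1382\right) = \left(-78 + \left(9 \cdot \frac{1}{2} + 3 \left(- \frac{1}{8}\right)\right)\right) - 2105 \cdot 609 = \left(-78 + \left(\frac{9}{2} - \frac{3}{8}\right)\right) - 1281945 = \left(-78 + \frac{33}{8}\right) - 1281945 = - \frac{591}{8} - 1281945 = - \frac{10256151}{8}$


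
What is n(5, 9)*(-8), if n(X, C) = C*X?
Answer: -360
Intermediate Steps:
n(5, 9)*(-8) = (9*5)*(-8) = 45*(-8) = -360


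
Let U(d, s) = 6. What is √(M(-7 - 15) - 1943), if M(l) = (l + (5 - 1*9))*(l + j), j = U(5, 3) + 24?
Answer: 3*I*√239 ≈ 46.379*I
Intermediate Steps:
j = 30 (j = 6 + 24 = 30)
M(l) = (-4 + l)*(30 + l) (M(l) = (l + (5 - 1*9))*(l + 30) = (l + (5 - 9))*(30 + l) = (l - 4)*(30 + l) = (-4 + l)*(30 + l))
√(M(-7 - 15) - 1943) = √((-120 + (-7 - 15)² + 26*(-7 - 15)) - 1943) = √((-120 + (-22)² + 26*(-22)) - 1943) = √((-120 + 484 - 572) - 1943) = √(-208 - 1943) = √(-2151) = 3*I*√239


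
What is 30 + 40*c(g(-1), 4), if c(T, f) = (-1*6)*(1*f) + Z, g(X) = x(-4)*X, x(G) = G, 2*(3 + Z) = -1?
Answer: -1070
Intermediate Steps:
Z = -7/2 (Z = -3 + (½)*(-1) = -3 - ½ = -7/2 ≈ -3.5000)
g(X) = -4*X
c(T, f) = -7/2 - 6*f (c(T, f) = (-1*6)*(1*f) - 7/2 = -6*f - 7/2 = -7/2 - 6*f)
30 + 40*c(g(-1), 4) = 30 + 40*(-7/2 - 6*4) = 30 + 40*(-7/2 - 24) = 30 + 40*(-55/2) = 30 - 1100 = -1070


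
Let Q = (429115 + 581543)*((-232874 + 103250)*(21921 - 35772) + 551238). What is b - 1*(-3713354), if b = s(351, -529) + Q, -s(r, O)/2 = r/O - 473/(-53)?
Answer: 50890372210415907522/28037 ≈ 1.8151e+15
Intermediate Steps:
Q = 1815114745026396 (Q = 1010658*(-129624*(-13851) + 551238) = 1010658*(1795422024 + 551238) = 1010658*1795973262 = 1815114745026396)
s(r, O) = -946/53 - 2*r/O (s(r, O) = -2*(r/O - 473/(-53)) = -2*(r/O - 473*(-1/53)) = -2*(r/O + 473/53) = -2*(473/53 + r/O) = -946/53 - 2*r/O)
b = 50890372106304601424/28037 (b = (-946/53 - 2*351/(-529)) + 1815114745026396 = (-946/53 - 2*351*(-1/529)) + 1815114745026396 = (-946/53 + 702/529) + 1815114745026396 = -463228/28037 + 1815114745026396 = 50890372106304601424/28037 ≈ 1.8151e+15)
b - 1*(-3713354) = 50890372106304601424/28037 - 1*(-3713354) = 50890372106304601424/28037 + 3713354 = 50890372210415907522/28037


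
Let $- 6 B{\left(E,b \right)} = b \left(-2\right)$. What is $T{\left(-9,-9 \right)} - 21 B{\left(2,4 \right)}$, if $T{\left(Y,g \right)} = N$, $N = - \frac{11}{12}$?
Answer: $- \frac{347}{12} \approx -28.917$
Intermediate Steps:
$B{\left(E,b \right)} = \frac{b}{3}$ ($B{\left(E,b \right)} = - \frac{b \left(-2\right)}{6} = - \frac{\left(-2\right) b}{6} = \frac{b}{3}$)
$N = - \frac{11}{12}$ ($N = \left(-11\right) \frac{1}{12} = - \frac{11}{12} \approx -0.91667$)
$T{\left(Y,g \right)} = - \frac{11}{12}$
$T{\left(-9,-9 \right)} - 21 B{\left(2,4 \right)} = - \frac{11}{12} - 21 \cdot \frac{1}{3} \cdot 4 = - \frac{11}{12} - 28 = - \frac{347}{12}$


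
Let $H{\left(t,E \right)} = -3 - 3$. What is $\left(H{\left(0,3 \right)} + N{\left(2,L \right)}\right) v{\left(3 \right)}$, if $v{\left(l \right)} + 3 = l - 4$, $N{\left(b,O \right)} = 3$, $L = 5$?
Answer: $12$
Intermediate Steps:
$v{\left(l \right)} = -7 + l$ ($v{\left(l \right)} = -3 + \left(l - 4\right) = -3 + \left(-4 + l\right) = -7 + l$)
$H{\left(t,E \right)} = -6$ ($H{\left(t,E \right)} = -3 - 3 = -6$)
$\left(H{\left(0,3 \right)} + N{\left(2,L \right)}\right) v{\left(3 \right)} = \left(-6 + 3\right) \left(-7 + 3\right) = \left(-3\right) \left(-4\right) = 12$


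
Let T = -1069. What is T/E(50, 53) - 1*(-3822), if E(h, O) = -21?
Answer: 81331/21 ≈ 3872.9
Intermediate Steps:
T/E(50, 53) - 1*(-3822) = -1069/(-21) - 1*(-3822) = -1069*(-1/21) + 3822 = 1069/21 + 3822 = 81331/21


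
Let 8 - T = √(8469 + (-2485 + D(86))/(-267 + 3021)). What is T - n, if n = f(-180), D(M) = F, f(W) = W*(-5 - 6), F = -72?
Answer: -1972 - √792916346/306 ≈ -2064.0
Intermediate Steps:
f(W) = -11*W (f(W) = W*(-11) = -11*W)
D(M) = -72
n = 1980 (n = -11*(-180) = 1980)
T = 8 - √792916346/306 (T = 8 - √(8469 + (-2485 - 72)/(-267 + 3021)) = 8 - √(8469 - 2557/2754) = 8 - √(23321069/2754) = 8 - √792916346/306 ≈ -84.022)
T - n = (8 - √792916346/306) - 1*1980 = (8 - √792916346/306) - 1980 = -1972 - √792916346/306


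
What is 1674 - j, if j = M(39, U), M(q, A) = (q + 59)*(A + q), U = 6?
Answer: -2736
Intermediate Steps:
M(q, A) = (59 + q)*(A + q)
j = 4410 (j = 39² + 59*6 + 59*39 + 6*39 = 1521 + 354 + 2301 + 234 = 4410)
1674 - j = 1674 - 1*4410 = 1674 - 4410 = -2736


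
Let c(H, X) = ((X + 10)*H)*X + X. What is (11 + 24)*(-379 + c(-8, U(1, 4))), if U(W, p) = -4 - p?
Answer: -9065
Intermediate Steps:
c(H, X) = X + H*X*(10 + X) (c(H, X) = ((10 + X)*H)*X + X = (H*(10 + X))*X + X = H*X*(10 + X) + X = X + H*X*(10 + X))
(11 + 24)*(-379 + c(-8, U(1, 4))) = (11 + 24)*(-379 + (-4 - 1*4)*(1 + 10*(-8) - 8*(-4 - 1*4))) = 35*(-379 + (-4 - 4)*(1 - 80 - 8*(-4 - 4))) = 35*(-379 - 8*(1 - 80 - 8*(-8))) = 35*(-379 - 8*(1 - 80 + 64)) = 35*(-379 - 8*(-15)) = 35*(-379 + 120) = 35*(-259) = -9065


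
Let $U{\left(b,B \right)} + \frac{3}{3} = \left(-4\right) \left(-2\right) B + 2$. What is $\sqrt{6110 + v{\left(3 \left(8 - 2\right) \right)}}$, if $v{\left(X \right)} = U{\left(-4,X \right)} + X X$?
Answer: $3 \sqrt{731} \approx 81.111$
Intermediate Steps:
$U{\left(b,B \right)} = 1 + 8 B$ ($U{\left(b,B \right)} = -1 + \left(\left(-4\right) \left(-2\right) B + 2\right) = -1 + \left(8 B + 2\right) = -1 + \left(2 + 8 B\right) = 1 + 8 B$)
$v{\left(X \right)} = 1 + X^{2} + 8 X$ ($v{\left(X \right)} = \left(1 + 8 X\right) + X X = \left(1 + 8 X\right) + X^{2} = 1 + X^{2} + 8 X$)
$\sqrt{6110 + v{\left(3 \left(8 - 2\right) \right)}} = \sqrt{6110 + \left(1 + \left(3 \left(8 - 2\right)\right)^{2} + 8 \cdot 3 \left(8 - 2\right)\right)} = \sqrt{6110 + \left(1 + \left(3 \cdot 6\right)^{2} + 8 \cdot 3 \cdot 6\right)} = \sqrt{6110 + \left(1 + 18^{2} + 8 \cdot 18\right)} = \sqrt{6110 + \left(1 + 324 + 144\right)} = \sqrt{6110 + 469} = \sqrt{6579} = 3 \sqrt{731}$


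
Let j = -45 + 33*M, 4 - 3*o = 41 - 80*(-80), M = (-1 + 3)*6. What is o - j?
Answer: -7490/3 ≈ -2496.7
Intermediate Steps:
M = 12 (M = 2*6 = 12)
o = -6437/3 (o = 4/3 - (41 - 80*(-80))/3 = 4/3 - (41 + 6400)/3 = 4/3 - ⅓*6441 = 4/3 - 2147 = -6437/3 ≈ -2145.7)
j = 351 (j = -45 + 33*12 = -45 + 396 = 351)
o - j = -6437/3 - 1*351 = -6437/3 - 351 = -7490/3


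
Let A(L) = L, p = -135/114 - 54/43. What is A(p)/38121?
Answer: -1329/20763238 ≈ -6.4007e-5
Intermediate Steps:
p = -3987/1634 (p = -135*1/114 - 54*1/43 = -45/38 - 54/43 = -3987/1634 ≈ -2.4400)
A(p)/38121 = -3987/1634/38121 = -3987/1634*1/38121 = -1329/20763238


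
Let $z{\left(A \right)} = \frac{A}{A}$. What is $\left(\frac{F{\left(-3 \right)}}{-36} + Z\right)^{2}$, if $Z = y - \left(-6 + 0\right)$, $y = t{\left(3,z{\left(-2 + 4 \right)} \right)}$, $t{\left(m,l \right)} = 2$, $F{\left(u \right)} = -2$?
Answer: $\frac{21025}{324} \approx 64.892$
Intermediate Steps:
$z{\left(A \right)} = 1$
$y = 2$
$Z = 8$ ($Z = 2 - \left(-6 + 0\right) = 2 - -6 = 2 + 6 = 8$)
$\left(\frac{F{\left(-3 \right)}}{-36} + Z\right)^{2} = \left(- \frac{2}{-36} + 8\right)^{2} = \left(\left(-2\right) \left(- \frac{1}{36}\right) + 8\right)^{2} = \left(\frac{1}{18} + 8\right)^{2} = \left(\frac{145}{18}\right)^{2} = \frac{21025}{324}$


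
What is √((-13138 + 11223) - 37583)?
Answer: I*√39498 ≈ 198.74*I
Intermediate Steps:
√((-13138 + 11223) - 37583) = √(-1915 - 37583) = √(-39498) = I*√39498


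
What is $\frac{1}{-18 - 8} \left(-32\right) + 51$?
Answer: $\frac{679}{13} \approx 52.231$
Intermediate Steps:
$\frac{1}{-18 - 8} \left(-32\right) + 51 = \frac{1}{-26} \left(-32\right) + 51 = \left(- \frac{1}{26}\right) \left(-32\right) + 51 = \frac{16}{13} + 51 = \frac{679}{13}$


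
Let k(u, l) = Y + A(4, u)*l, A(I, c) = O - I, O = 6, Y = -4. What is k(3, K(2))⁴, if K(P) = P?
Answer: 0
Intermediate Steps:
A(I, c) = 6 - I
k(u, l) = -4 + 2*l (k(u, l) = -4 + (6 - 1*4)*l = -4 + (6 - 4)*l = -4 + 2*l)
k(3, K(2))⁴ = (-4 + 2*2)⁴ = (-4 + 4)⁴ = 0⁴ = 0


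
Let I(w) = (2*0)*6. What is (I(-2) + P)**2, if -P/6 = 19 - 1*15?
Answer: 576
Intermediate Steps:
P = -24 (P = -6*(19 - 1*15) = -6*(19 - 15) = -6*4 = -24)
I(w) = 0 (I(w) = 0*6 = 0)
(I(-2) + P)**2 = (0 - 24)**2 = (-24)**2 = 576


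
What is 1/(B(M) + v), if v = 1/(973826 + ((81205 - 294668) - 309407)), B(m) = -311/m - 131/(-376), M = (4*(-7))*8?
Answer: 1186916192/2061435247 ≈ 0.57577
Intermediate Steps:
M = -224 (M = -28*8 = -224)
B(m) = 131/376 - 311/m (B(m) = -311/m - 131*(-1/376) = -311/m + 131/376 = 131/376 - 311/m)
v = 1/450956 (v = 1/(973826 + (-213463 - 309407)) = 1/(973826 - 522870) = 1/450956 ≈ 2.2175e-6)
1/(B(M) + v) = 1/((131/376 - 311/(-224)) + 1/450956) = 1/((131/376 - 311*(-1/224)) + 1/450956) = 1/((131/376 + 311/224) + 1/450956) = 1/(18285/10528 + 1/450956) = 1/(2061435247/1186916192) = 1186916192/2061435247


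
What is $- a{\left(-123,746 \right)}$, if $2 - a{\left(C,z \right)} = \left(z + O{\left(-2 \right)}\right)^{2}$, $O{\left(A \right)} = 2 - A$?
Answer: $562498$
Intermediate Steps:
$a{\left(C,z \right)} = 2 - \left(4 + z\right)^{2}$ ($a{\left(C,z \right)} = 2 - \left(z + \left(2 - -2\right)\right)^{2} = 2 - \left(z + \left(2 + 2\right)\right)^{2} = 2 - \left(z + 4\right)^{2} = 2 - \left(4 + z\right)^{2}$)
$- a{\left(-123,746 \right)} = - (2 - \left(4 + 746\right)^{2}) = - (2 - 750^{2}) = - (2 - 562500) = \left(-1\right) \left(-562498\right) = 562498$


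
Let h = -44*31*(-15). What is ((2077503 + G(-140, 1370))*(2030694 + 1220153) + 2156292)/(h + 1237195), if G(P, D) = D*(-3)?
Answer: 6740285570163/1257655 ≈ 5.3594e+6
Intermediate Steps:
G(P, D) = -3*D
h = 20460 (h = -1364*(-15) = 20460)
((2077503 + G(-140, 1370))*(2030694 + 1220153) + 2156292)/(h + 1237195) = ((2077503 - 3*1370)*(2030694 + 1220153) + 2156292)/(20460 + 1237195) = ((2077503 - 4110)*3250847 + 2156292)/1257655 = (2073393*3250847 + 2156292)*(1/1257655) = (6740283413871 + 2156292)*(1/1257655) = 6740285570163*(1/1257655) = 6740285570163/1257655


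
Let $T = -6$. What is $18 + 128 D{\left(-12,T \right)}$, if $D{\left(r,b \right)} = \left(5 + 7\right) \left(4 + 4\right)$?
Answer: $12306$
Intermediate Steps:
$D{\left(r,b \right)} = 96$ ($D{\left(r,b \right)} = 12 \cdot 8 = 96$)
$18 + 128 D{\left(-12,T \right)} = 18 + 128 \cdot 96 = 18 + 12288 = 12306$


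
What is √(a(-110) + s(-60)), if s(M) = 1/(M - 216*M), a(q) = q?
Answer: I*√183050871/1290 ≈ 10.488*I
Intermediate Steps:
s(M) = -1/(215*M) (s(M) = 1/(-215*M) = -1/(215*M))
√(a(-110) + s(-60)) = √(-110 - 1/215/(-60)) = √(-110 - 1/215*(-1/60)) = √(-110 + 1/12900) = √(-1418999/12900) = I*√183050871/1290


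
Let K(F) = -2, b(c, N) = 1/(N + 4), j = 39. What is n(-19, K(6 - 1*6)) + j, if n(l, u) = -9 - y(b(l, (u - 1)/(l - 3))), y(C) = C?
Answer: 2708/91 ≈ 29.758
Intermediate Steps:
b(c, N) = 1/(4 + N)
n(l, u) = -9 - 1/(4 + (-1 + u)/(-3 + l)) (n(l, u) = -9 - 1/(4 + (u - 1)/(l - 3)) = -9 - 1/(4 + (-1 + u)/(-3 + l)))
n(-19, K(6 - 1*6)) + j = (120 - 37*(-19) - 9*(-2))/(-13 - 2 + 4*(-19)) + 39 = (120 + 703 + 18)/(-13 - 2 - 76) + 39 = 841/(-91) + 39 = -1/91*841 + 39 = -841/91 + 39 = 2708/91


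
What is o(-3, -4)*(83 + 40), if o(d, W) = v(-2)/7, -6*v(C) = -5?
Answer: 205/14 ≈ 14.643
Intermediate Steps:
v(C) = 5/6 (v(C) = -1/6*(-5) = 5/6)
o(d, W) = 5/42 (o(d, W) = (5/6)/7 = (5/6)*(1/7) = 5/42)
o(-3, -4)*(83 + 40) = 5*(83 + 40)/42 = (5/42)*123 = 205/14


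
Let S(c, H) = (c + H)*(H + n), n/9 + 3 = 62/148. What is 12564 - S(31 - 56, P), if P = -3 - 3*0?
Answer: 437694/37 ≈ 11830.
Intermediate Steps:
n = -1719/74 (n = -27 + 9*(62/148) = -27 + 9*(62*(1/148)) = -27 + 9*(31/74) = -27 + 279/74 = -1719/74 ≈ -23.230)
P = -3 (P = -3 + 0 = -3)
S(c, H) = (-1719/74 + H)*(H + c) (S(c, H) = (c + H)*(H - 1719/74) = (H + c)*(-1719/74 + H) = (-1719/74 + H)*(H + c))
12564 - S(31 - 56, P) = 12564 - ((-3)² - 1719/74*(-3) - 1719*(31 - 56)/74 - 3*(31 - 56)) = 12564 - (9 + 5157/74 - 1719/74*(-25) - 3*(-25)) = 12564 - (9 + 5157/74 + 42975/74 + 75) = 12564 - 1*27174/37 = 12564 - 27174/37 = 437694/37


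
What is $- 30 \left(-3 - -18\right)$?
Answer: $-450$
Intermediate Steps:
$- 30 \left(-3 - -18\right) = - 30 \left(-3 + 18\right) = \left(-30\right) 15 = -450$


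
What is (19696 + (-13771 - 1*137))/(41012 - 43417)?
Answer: -5788/2405 ≈ -2.4067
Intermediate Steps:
(19696 + (-13771 - 1*137))/(41012 - 43417) = (19696 + (-13771 - 137))/(-2405) = (19696 - 13908)*(-1/2405) = 5788*(-1/2405) = -5788/2405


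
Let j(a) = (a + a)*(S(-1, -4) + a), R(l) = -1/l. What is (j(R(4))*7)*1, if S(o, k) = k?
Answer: 119/8 ≈ 14.875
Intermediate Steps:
j(a) = 2*a*(-4 + a) (j(a) = (a + a)*(-4 + a) = (2*a)*(-4 + a) = 2*a*(-4 + a))
(j(R(4))*7)*1 = ((2*(-1/4)*(-4 - 1/4))*7)*1 = ((2*(-1*¼)*(-4 - 1*¼))*7)*1 = ((2*(-¼)*(-4 - ¼))*7)*1 = ((2*(-¼)*(-17/4))*7)*1 = ((17/8)*7)*1 = (119/8)*1 = 119/8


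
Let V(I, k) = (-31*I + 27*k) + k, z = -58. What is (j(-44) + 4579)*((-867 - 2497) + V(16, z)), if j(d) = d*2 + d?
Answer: -24387348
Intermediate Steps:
j(d) = 3*d (j(d) = 2*d + d = 3*d)
V(I, k) = -31*I + 28*k
(j(-44) + 4579)*((-867 - 2497) + V(16, z)) = (3*(-44) + 4579)*((-867 - 2497) + (-31*16 + 28*(-58))) = (-132 + 4579)*(-3364 + (-496 - 1624)) = 4447*(-3364 - 2120) = 4447*(-5484) = -24387348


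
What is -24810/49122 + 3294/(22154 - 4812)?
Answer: -22370596/70989477 ≈ -0.31513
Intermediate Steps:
-24810/49122 + 3294/(22154 - 4812) = -24810*1/49122 + 3294/17342 = -4135/8187 + 3294*(1/17342) = -4135/8187 + 1647/8671 = -22370596/70989477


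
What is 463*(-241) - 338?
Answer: -111921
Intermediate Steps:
463*(-241) - 338 = -111583 - 338 = -111921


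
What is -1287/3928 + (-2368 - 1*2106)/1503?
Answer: -19508233/5903784 ≈ -3.3044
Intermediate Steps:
-1287/3928 + (-2368 - 1*2106)/1503 = -1287*1/3928 + (-2368 - 2106)*(1/1503) = -1287/3928 - 4474*1/1503 = -1287/3928 - 4474/1503 = -19508233/5903784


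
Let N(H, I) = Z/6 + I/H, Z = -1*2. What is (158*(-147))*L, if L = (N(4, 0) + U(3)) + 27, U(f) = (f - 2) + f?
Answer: -712264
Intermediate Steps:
Z = -2
U(f) = -2 + 2*f (U(f) = (-2 + f) + f = -2 + 2*f)
N(H, I) = -⅓ + I/H (N(H, I) = -2/6 + I/H = -2*⅙ + I/H = -⅓ + I/H)
L = 92/3 (L = ((0 - ⅓*4)/4 + (-2 + 2*3)) + 27 = ((0 - 4/3)/4 + (-2 + 6)) + 27 = ((¼)*(-4/3) + 4) + 27 = (-⅓ + 4) + 27 = 11/3 + 27 = 92/3 ≈ 30.667)
(158*(-147))*L = (158*(-147))*(92/3) = -23226*92/3 = -712264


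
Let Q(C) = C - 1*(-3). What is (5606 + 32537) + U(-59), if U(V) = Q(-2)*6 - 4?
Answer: 38145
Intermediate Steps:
Q(C) = 3 + C (Q(C) = C + 3 = 3 + C)
U(V) = 2 (U(V) = (3 - 2)*6 - 4 = 1*6 - 4 = 6 - 4 = 2)
(5606 + 32537) + U(-59) = (5606 + 32537) + 2 = 38143 + 2 = 38145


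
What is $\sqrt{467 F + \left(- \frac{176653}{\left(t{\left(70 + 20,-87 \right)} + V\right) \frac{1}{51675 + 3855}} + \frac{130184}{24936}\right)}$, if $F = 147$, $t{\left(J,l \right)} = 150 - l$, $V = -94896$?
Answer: $\frac{2 \sqrt{416621042304899231757}}{98350701} \approx 415.07$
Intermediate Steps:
$\sqrt{467 F + \left(- \frac{176653}{\left(t{\left(70 + 20,-87 \right)} + V\right) \frac{1}{51675 + 3855}} + \frac{130184}{24936}\right)} = \sqrt{467 \cdot 147 - \left(- \frac{16273}{3117} + 176653 \frac{51675 + 3855}{\left(150 - -87\right) - 94896}\right)} = \sqrt{68649 - \left(- \frac{16273}{3117} + \frac{176653}{\left(\left(150 + 87\right) - 94896\right) \frac{1}{55530}}\right)} = \sqrt{68649 - \left(- \frac{16273}{3117} + \frac{176653}{\left(237 - 94896\right) \frac{1}{55530}}\right)} = \sqrt{68649 - \left(- \frac{16273}{3117} + \frac{176653}{\left(-94659\right) \frac{1}{55530}}\right)} = \sqrt{68649 - \left(- \frac{16273}{3117} + \frac{176653}{- \frac{31553}{18510}}\right)} = \sqrt{68649 + \left(\left(-176653\right) \left(- \frac{18510}{31553}\right) + \frac{16273}{3117}\right)} = \sqrt{68649 + \left(\frac{3269847030}{31553} + \frac{16273}{3117}\right)} = \sqrt{68649 + \frac{10192626654479}{98350701}} = \sqrt{\frac{16944303927428}{98350701}} = \frac{2 \sqrt{416621042304899231757}}{98350701}$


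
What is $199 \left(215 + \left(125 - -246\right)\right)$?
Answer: $116614$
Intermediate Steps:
$199 \left(215 + \left(125 - -246\right)\right) = 199 \left(215 + \left(125 + 246\right)\right) = 199 \left(215 + 371\right) = 199 \cdot 586 = 116614$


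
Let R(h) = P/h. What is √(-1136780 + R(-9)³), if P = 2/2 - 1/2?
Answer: I*√13259401922/108 ≈ 1066.2*I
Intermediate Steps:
P = ½ (P = 2*(½) - 1*½ = 1 - ½ = ½ ≈ 0.50000)
R(h) = 1/(2*h)
√(-1136780 + R(-9)³) = √(-1136780 + ((½)/(-9))³) = √(-1136780 + ((½)*(-⅑))³) = √(-1136780 + (-1/18)³) = √(-1136780 - 1/5832) = √(-6629700961/5832) = I*√13259401922/108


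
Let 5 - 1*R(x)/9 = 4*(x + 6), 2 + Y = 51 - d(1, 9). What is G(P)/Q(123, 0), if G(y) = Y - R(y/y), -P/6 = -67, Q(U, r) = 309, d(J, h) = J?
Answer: 85/103 ≈ 0.82524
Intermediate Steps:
P = 402 (P = -6*(-67) = 402)
Y = 48 (Y = -2 + (51 - 1*1) = -2 + (51 - 1) = -2 + 50 = 48)
R(x) = -171 - 36*x (R(x) = 45 - 36*(x + 6) = 45 - 36*(6 + x) = 45 - 9*(24 + 4*x) = 45 + (-216 - 36*x) = -171 - 36*x)
G(y) = 255 (G(y) = 48 - (-171 - 36*y/y) = 48 - (-171 - 36*1) = 48 - (-171 - 36) = 48 - 1*(-207) = 48 + 207 = 255)
G(P)/Q(123, 0) = 255/309 = 255*(1/309) = 85/103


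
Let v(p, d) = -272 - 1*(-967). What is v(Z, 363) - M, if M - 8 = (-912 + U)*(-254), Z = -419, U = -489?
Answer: -355167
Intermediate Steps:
v(p, d) = 695 (v(p, d) = -272 + 967 = 695)
M = 355862 (M = 8 + (-912 - 489)*(-254) = 8 - 1401*(-254) = 8 + 355854 = 355862)
v(Z, 363) - M = 695 - 1*355862 = 695 - 355862 = -355167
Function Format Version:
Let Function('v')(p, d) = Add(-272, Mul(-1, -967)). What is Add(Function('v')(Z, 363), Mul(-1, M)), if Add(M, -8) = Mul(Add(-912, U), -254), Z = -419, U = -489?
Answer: -355167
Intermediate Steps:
Function('v')(p, d) = 695 (Function('v')(p, d) = Add(-272, 967) = 695)
M = 355862 (M = Add(8, Mul(Add(-912, -489), -254)) = Add(8, Mul(-1401, -254)) = Add(8, 355854) = 355862)
Add(Function('v')(Z, 363), Mul(-1, M)) = Add(695, Mul(-1, 355862)) = Add(695, -355862) = -355167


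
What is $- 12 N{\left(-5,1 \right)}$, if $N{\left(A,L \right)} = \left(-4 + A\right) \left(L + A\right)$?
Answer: $-432$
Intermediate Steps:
$N{\left(A,L \right)} = \left(-4 + A\right) \left(A + L\right)$
$- 12 N{\left(-5,1 \right)} = - 12 \left(\left(-5\right)^{2} - -20 - 4 - 5\right) = - 12 \left(25 + 20 - 4 - 5\right) = \left(-12\right) 36 = -432$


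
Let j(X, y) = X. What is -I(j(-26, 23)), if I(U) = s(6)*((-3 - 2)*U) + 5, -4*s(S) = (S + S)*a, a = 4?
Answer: 1555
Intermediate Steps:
s(S) = -2*S (s(S) = -(S + S)*4/4 = -2*S*4/4 = -2*S)
I(U) = 5 + 60*U (I(U) = (-2*6)*((-3 - 2)*U) + 5 = -(-60)*U + 5 = 60*U + 5 = 5 + 60*U)
-I(j(-26, 23)) = -(5 + 60*(-26)) = -(5 - 1560) = -1*(-1555) = 1555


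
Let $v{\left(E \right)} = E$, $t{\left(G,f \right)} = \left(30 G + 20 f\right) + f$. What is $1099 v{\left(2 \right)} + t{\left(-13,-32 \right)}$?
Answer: $1136$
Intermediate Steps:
$t{\left(G,f \right)} = 21 f + 30 G$ ($t{\left(G,f \right)} = \left(20 f + 30 G\right) + f = 21 f + 30 G$)
$1099 v{\left(2 \right)} + t{\left(-13,-32 \right)} = 1099 \cdot 2 + \left(21 \left(-32\right) + 30 \left(-13\right)\right) = 2198 - 1062 = 1136$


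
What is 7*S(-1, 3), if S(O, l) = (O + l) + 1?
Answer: 21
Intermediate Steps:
S(O, l) = 1 + O + l
7*S(-1, 3) = 7*(1 - 1 + 3) = 7*3 = 21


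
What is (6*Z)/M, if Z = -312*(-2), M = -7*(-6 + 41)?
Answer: -3744/245 ≈ -15.282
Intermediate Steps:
M = -245 (M = -7*35 = -245)
Z = 624
(6*Z)/M = (6*624)/(-245) = 3744*(-1/245) = -3744/245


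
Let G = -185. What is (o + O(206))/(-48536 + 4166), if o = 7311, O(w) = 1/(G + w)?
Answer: -76766/465885 ≈ -0.16477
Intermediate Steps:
O(w) = 1/(-185 + w)
(o + O(206))/(-48536 + 4166) = (7311 + 1/(-185 + 206))/(-48536 + 4166) = (7311 + 1/21)/(-44370) = (7311 + 1/21)*(-1/44370) = (153532/21)*(-1/44370) = -76766/465885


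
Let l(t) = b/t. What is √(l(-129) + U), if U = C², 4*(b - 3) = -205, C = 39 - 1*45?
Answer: 137*√129/258 ≈ 6.0311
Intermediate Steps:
C = -6 (C = 39 - 45 = -6)
b = -193/4 (b = 3 + (¼)*(-205) = 3 - 205/4 = -193/4 ≈ -48.250)
U = 36 (U = (-6)² = 36)
l(t) = -193/(4*t)
√(l(-129) + U) = √(-193/4/(-129) + 36) = √(-193/4*(-1/129) + 36) = √(193/516 + 36) = √(18769/516) = 137*√129/258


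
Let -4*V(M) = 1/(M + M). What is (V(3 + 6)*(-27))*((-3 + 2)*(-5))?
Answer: 15/8 ≈ 1.8750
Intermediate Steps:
V(M) = -1/(8*M) (V(M) = -1/(4*(M + M)) = -1/(2*M)/4 = -1/(8*M))
(V(3 + 6)*(-27))*((-3 + 2)*(-5)) = (-1/(8*(3 + 6))*(-27))*((-3 + 2)*(-5)) = (-⅛/9*(-27))*(-1*(-5)) = (-⅛*⅑*(-27))*5 = -1/72*(-27)*5 = (3/8)*5 = 15/8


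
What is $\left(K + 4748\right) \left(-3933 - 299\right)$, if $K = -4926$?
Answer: $753296$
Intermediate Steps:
$\left(K + 4748\right) \left(-3933 - 299\right) = \left(-4926 + 4748\right) \left(-3933 - 299\right) = \left(-178\right) \left(-4232\right) = 753296$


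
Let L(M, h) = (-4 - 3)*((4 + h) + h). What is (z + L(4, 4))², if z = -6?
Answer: 8100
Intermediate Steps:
L(M, h) = -28 - 14*h (L(M, h) = -7*(4 + 2*h) = -28 - 14*h)
(z + L(4, 4))² = (-6 + (-28 - 14*4))² = (-6 + (-28 - 56))² = (-6 - 84)² = (-90)² = 8100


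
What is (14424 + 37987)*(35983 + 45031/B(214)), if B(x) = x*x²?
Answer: 18482520238844213/9800344 ≈ 1.8859e+9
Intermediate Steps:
B(x) = x³
(14424 + 37987)*(35983 + 45031/B(214)) = (14424 + 37987)*(35983 + 45031/(214³)) = 52411*(35983 + 45031/9800344) = 52411*(352645823183/9800344) = 18482520238844213/9800344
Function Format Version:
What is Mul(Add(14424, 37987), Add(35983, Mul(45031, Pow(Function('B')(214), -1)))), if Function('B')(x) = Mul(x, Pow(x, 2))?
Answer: Rational(18482520238844213, 9800344) ≈ 1.8859e+9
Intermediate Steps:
Function('B')(x) = Pow(x, 3)
Mul(Add(14424, 37987), Add(35983, Mul(45031, Pow(Function('B')(214), -1)))) = Mul(Add(14424, 37987), Add(35983, Mul(45031, Pow(Pow(214, 3), -1)))) = Mul(52411, Add(35983, Mul(45031, Pow(9800344, -1)))) = Mul(52411, Add(35983, Mul(45031, Rational(1, 9800344)))) = Mul(52411, Add(35983, Rational(45031, 9800344))) = Mul(52411, Rational(352645823183, 9800344)) = Rational(18482520238844213, 9800344)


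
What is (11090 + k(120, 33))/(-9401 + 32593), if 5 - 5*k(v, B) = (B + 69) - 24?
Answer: 55377/115960 ≈ 0.47755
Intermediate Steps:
k(v, B) = -8 - B/5 (k(v, B) = 1 - ((B + 69) - 24)/5 = 1 - ((69 + B) - 24)/5 = 1 - (45 + B)/5 = 1 + (-9 - B/5) = -8 - B/5)
(11090 + k(120, 33))/(-9401 + 32593) = (11090 + (-8 - ⅕*33))/(-9401 + 32593) = (11090 + (-8 - 33/5))/23192 = (11090 - 73/5)*(1/23192) = (55377/5)*(1/23192) = 55377/115960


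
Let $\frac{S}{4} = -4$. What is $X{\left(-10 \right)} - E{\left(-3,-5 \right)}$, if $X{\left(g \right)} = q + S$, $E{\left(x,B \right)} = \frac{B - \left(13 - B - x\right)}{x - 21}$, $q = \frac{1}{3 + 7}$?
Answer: $- \frac{1019}{60} \approx -16.983$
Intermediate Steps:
$S = -16$ ($S = 4 \left(-4\right) = -16$)
$q = \frac{1}{10} \approx 0.1$
$E{\left(x,B \right)} = \frac{-13 + x + 2 B}{-21 + x}$ ($E{\left(x,B \right)} = \frac{B - \left(13 - B - x\right)}{-21 + x} = \frac{B + \left(-13 + B + x\right)}{-21 + x} = \frac{-13 + x + 2 B}{-21 + x}$)
$X{\left(g \right)} = - \frac{159}{10}$ ($X{\left(g \right)} = \frac{1}{10} - 16 = - \frac{159}{10}$)
$X{\left(-10 \right)} - E{\left(-3,-5 \right)} = - \frac{159}{10} - \frac{-13 - 3 + 2 \left(-5\right)}{-21 - 3} = - \frac{159}{10} - \frac{-13 - 3 - 10}{-24} = - \frac{159}{10} - \left(- \frac{1}{24}\right) \left(-26\right) = - \frac{159}{10} - \frac{13}{12} = - \frac{1019}{60}$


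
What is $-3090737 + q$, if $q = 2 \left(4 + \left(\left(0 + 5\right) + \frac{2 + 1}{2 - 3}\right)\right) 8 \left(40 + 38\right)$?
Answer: $-3083249$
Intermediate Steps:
$q = 7488$ ($q = 2 \left(4 + \left(5 + \frac{3}{-1}\right)\right) 8 \cdot 78 = 2 \left(4 + \left(5 + 3 \left(-1\right)\right)\right) 624 = 2 \left(4 + \left(5 - 3\right)\right) 624 = 2 \left(4 + 2\right) 624 = 2 \cdot 6 \cdot 624 = 12 \cdot 624 = 7488$)
$-3090737 + q = -3090737 + 7488 = -3083249$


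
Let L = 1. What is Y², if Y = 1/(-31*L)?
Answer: 1/961 ≈ 0.0010406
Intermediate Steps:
Y = -1/31 (Y = 1/(-31*1) = 1/(-31) = -1/31 ≈ -0.032258)
Y² = (-1/31)² = 1/961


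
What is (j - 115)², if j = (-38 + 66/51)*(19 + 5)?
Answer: 286658761/289 ≈ 9.9190e+5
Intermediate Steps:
j = -14976/17 (j = (-38 + 66*(1/51))*24 = (-38 + 22/17)*24 = -624/17*24 = -14976/17 ≈ -880.94)
(j - 115)² = (-14976/17 - 115)² = (-16931/17)² = 286658761/289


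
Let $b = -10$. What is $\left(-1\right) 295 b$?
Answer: $2950$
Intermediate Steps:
$\left(-1\right) 295 b = \left(-1\right) 295 \left(-10\right) = \left(-295\right) \left(-10\right) = 2950$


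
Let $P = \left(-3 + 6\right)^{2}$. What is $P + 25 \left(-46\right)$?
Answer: $-1141$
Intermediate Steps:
$P = 9$ ($P = 3^{2} = 9$)
$P + 25 \left(-46\right) = 9 + 25 \left(-46\right) = 9 - 1150 = -1141$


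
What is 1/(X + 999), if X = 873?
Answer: 1/1872 ≈ 0.00053419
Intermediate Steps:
1/(X + 999) = 1/(873 + 999) = 1/1872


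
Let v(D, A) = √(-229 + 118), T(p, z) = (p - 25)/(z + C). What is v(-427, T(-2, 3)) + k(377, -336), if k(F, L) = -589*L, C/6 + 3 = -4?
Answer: 197904 + I*√111 ≈ 1.979e+5 + 10.536*I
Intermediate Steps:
C = -42 (C = -18 + 6*(-4) = -18 - 24 = -42)
T(p, z) = (-25 + p)/(-42 + z) (T(p, z) = (p - 25)/(z - 42) = (-25 + p)/(-42 + z))
v(D, A) = I*√111 (v(D, A) = √(-111) = I*√111)
v(-427, T(-2, 3)) + k(377, -336) = I*√111 - 589*(-336) = I*√111 + 197904 = 197904 + I*√111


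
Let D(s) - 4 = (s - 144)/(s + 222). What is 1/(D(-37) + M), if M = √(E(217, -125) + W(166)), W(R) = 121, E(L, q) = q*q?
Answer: -103415/538594369 + 34225*√15746/538594369 ≈ 0.0077818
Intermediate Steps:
E(L, q) = q²
D(s) = 4 + (-144 + s)/(222 + s) (D(s) = 4 + (s - 144)/(s + 222) = 4 + (-144 + s)/(222 + s))
M = √15746 (M = √((-125)² + 121) = √(15625 + 121) = √15746 ≈ 125.48)
1/(D(-37) + M) = 1/((744 + 5*(-37))/(222 - 37) + √15746) = 1/((744 - 185)/185 + √15746) = 1/((1/185)*559 + √15746) = 1/(559/185 + √15746)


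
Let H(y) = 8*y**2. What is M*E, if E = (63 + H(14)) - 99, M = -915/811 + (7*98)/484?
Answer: 43465138/98131 ≈ 442.93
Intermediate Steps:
M = 56743/196262 (M = -915*1/811 + 686*(1/484) = -915/811 + 343/242 = 56743/196262 ≈ 0.28912)
E = 1532 (E = (63 + 8*14**2) - 99 = (63 + 8*196) - 99 = (63 + 1568) - 99 = 1631 - 99 = 1532)
M*E = (56743/196262)*1532 = 43465138/98131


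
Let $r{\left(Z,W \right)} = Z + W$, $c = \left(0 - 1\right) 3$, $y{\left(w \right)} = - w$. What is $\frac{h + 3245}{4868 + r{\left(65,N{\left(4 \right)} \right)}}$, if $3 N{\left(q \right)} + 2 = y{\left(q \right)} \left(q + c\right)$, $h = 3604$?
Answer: $\frac{6849}{4931} \approx 1.389$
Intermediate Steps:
$c = -3$ ($c = \left(-1\right) 3 = -3$)
$N{\left(q \right)} = - \frac{2}{3} - \frac{q \left(-3 + q\right)}{3}$ ($N{\left(q \right)} = - \frac{2}{3} + \frac{- q \left(q - 3\right)}{3} = - \frac{2}{3} + \frac{- q \left(-3 + q\right)}{3} = - \frac{2}{3} + \frac{\left(-1\right) q \left(-3 + q\right)}{3} = - \frac{2}{3} - \frac{q \left(-3 + q\right)}{3}$)
$r{\left(Z,W \right)} = W + Z$
$\frac{h + 3245}{4868 + r{\left(65,N{\left(4 \right)} \right)}} = \frac{3604 + 3245}{4868 + \left(\left(- \frac{2}{3} + 4 - \frac{4^{2}}{3}\right) + 65\right)} = \frac{6849}{4868 + \left(\left(- \frac{2}{3} + 4 - \frac{16}{3}\right) + 65\right)} = \frac{6849}{4868 + \left(-2 + 65\right)} = \frac{6849}{4868 + 63} = \frac{6849}{4931}$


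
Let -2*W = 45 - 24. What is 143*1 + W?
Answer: 265/2 ≈ 132.50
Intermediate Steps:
W = -21/2 (W = -(45 - 24)/2 = -½*21 = -21/2 ≈ -10.500)
143*1 + W = 143*1 - 21/2 = 143 - 21/2 = 265/2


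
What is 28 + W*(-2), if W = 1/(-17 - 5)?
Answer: 309/11 ≈ 28.091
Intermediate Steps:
W = -1/22 (W = 1/(-22) = -1/22 ≈ -0.045455)
28 + W*(-2) = 28 - 1/22*(-2) = 28 + 1/11 = 309/11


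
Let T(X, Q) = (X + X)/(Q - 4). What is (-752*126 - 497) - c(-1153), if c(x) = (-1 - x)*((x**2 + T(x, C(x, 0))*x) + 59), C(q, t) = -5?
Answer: -1191313681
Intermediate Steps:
T(X, Q) = 2*X/(-4 + Q) (T(X, Q) = (2*X)/(-4 + Q) = 2*X/(-4 + Q))
c(x) = (-1 - x)*(59 + 7*x**2/9) (c(x) = (-1 - x)*((x**2 + (2*x/(-4 - 5))*x) + 59) = (-1 - x)*((x**2 + (2*x/(-9))*x) + 59) = (-1 - x)*((x**2 + (2*x*(-1/9))*x) + 59) = (-1 - x)*((x**2 + (-2*x/9)*x) + 59) = (-1 - x)*((x**2 - 2*x**2/9) + 59) = (-1 - x)*(7*x**2/9 + 59) = (-1 - x)*(59 + 7*x**2/9))
(-752*126 - 497) - c(-1153) = (-752*126 - 497) - (-59 - 59*(-1153) - 7/9*(-1153)**2 - 7/9*(-1153)**3) = (-94752 - 497) - (-59 + 68027 - 7/9*1329409 - 7/9*(-1532808577)) = -95249 - (-59 + 68027 - 9305863/9 + 10729660039/9) = -95249 - 1*1191218432 = -95249 - 1191218432 = -1191313681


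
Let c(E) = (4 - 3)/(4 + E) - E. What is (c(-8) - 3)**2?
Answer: 361/16 ≈ 22.563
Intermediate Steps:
c(E) = 1/(4 + E) - E
(c(-8) - 3)**2 = ((1 - 1*(-8)**2 - 4*(-8))/(4 - 8) - 3)**2 = ((1 - 1*64 + 32)/(-4) - 3)**2 = (-(1 - 64 + 32)/4 - 3)**2 = (-1/4*(-31) - 3)**2 = (31/4 - 3)**2 = (19/4)**2 = 361/16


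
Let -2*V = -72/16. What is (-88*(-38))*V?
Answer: 7524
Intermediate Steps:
V = 9/4 (V = -(-36)/16 = -1/2*(-9/2) = 9/4 ≈ 2.2500)
(-88*(-38))*V = -88*(-38)*(9/4) = 3344*(9/4) = 7524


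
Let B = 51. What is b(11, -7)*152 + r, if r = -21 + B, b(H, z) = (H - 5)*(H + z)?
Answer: 3678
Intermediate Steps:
b(H, z) = (-5 + H)*(H + z)
r = 30 (r = -21 + 51 = 30)
b(11, -7)*152 + r = (11² - 5*11 - 5*(-7) + 11*(-7))*152 + 30 = (121 - 55 + 35 - 77)*152 + 30 = 24*152 + 30 = 3648 + 30 = 3678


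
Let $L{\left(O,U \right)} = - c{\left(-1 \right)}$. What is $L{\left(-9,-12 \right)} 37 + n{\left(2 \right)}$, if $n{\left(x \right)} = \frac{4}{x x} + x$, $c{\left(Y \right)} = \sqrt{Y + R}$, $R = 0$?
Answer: $3 - 37 i \approx 3.0 - 37.0 i$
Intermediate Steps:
$c{\left(Y \right)} = \sqrt{Y}$ ($c{\left(Y \right)} = \sqrt{Y + 0} = \sqrt{Y}$)
$L{\left(O,U \right)} = - i$ ($L{\left(O,U \right)} = - \sqrt{-1} = - i$)
$n{\left(x \right)} = x + \frac{4}{x^{2}}$ ($n{\left(x \right)} = \frac{4}{x^{2}} + x = x + \frac{4}{x^{2}}$)
$L{\left(-9,-12 \right)} 37 + n{\left(2 \right)} = - i 37 + \left(2 + \frac{4}{4}\right) = - 37 i + \left(2 + 4 \cdot \frac{1}{4}\right) = - 37 i + \left(2 + 1\right) = - 37 i + 3 = 3 - 37 i$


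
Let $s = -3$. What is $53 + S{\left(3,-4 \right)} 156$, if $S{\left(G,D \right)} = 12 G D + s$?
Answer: $-22879$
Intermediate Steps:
$S{\left(G,D \right)} = -3 + 12 D G$ ($S{\left(G,D \right)} = 12 G D - 3 = 12 D G - 3 = -3 + 12 D G$)
$53 + S{\left(3,-4 \right)} 156 = 53 + \left(-3 + 12 \left(-4\right) 3\right) 156 = 53 + \left(-3 - 144\right) 156 = 53 - 22932 = -22879$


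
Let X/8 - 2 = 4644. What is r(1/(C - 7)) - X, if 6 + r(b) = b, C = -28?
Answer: -1301091/35 ≈ -37174.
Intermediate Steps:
r(b) = -6 + b
X = 37168 (X = 16 + 8*4644 = 16 + 37152 = 37168)
r(1/(C - 7)) - X = (-6 + 1/(-28 - 7)) - 1*37168 = (-6 + 1/(-35)) - 37168 = (-6 - 1/35) - 37168 = -211/35 - 37168 = -1301091/35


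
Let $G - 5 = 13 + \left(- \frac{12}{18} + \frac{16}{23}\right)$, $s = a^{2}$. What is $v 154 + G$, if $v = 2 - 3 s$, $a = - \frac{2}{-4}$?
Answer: $\frac{29053}{138} \approx 210.53$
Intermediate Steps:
$a = \frac{1}{2}$ ($a = \left(-2\right) \left(- \frac{1}{4}\right) = \frac{1}{2} \approx 0.5$)
$s = \frac{1}{4}$ ($s = \left(\frac{1}{2}\right)^{2} = \frac{1}{4} \approx 0.25$)
$v = \frac{5}{4}$ ($v = 2 - \frac{3}{4} = \frac{5}{4} \approx 1.25$)
$G = \frac{1244}{69}$ ($G = 5 + \left(13 + \left(- \frac{12}{18} + \frac{16}{23}\right)\right) = 5 + \left(13 + \left(\left(-12\right) \frac{1}{18} + 16 \cdot \frac{1}{23}\right)\right) = 5 + \left(13 + \left(- \frac{2}{3} + \frac{16}{23}\right)\right) = 5 + \left(13 + \frac{2}{69}\right) = 5 + \frac{899}{69} = \frac{1244}{69} \approx 18.029$)
$v 154 + G = \frac{5}{4} \cdot 154 + \frac{1244}{69} = \frac{385}{2} + \frac{1244}{69} = \frac{29053}{138}$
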